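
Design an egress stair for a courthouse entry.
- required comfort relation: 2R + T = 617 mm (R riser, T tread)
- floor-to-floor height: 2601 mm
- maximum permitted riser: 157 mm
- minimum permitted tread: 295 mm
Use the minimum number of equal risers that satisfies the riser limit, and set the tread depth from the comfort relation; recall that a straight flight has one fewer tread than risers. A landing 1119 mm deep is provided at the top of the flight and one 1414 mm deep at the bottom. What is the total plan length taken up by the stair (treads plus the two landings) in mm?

⌈2601/157⌉ = 17 risers.
Each riser is 2601/17 = 153 mm (≤ 157 mm).
T = 617 − 2·153 = 311 mm, which satisfies the 295 mm minimum.
Going = (17 − 1) × 311 = 4976 mm.
Enclosure = 4976 + 1119 + 1414 = 7509 mm.

7509 mm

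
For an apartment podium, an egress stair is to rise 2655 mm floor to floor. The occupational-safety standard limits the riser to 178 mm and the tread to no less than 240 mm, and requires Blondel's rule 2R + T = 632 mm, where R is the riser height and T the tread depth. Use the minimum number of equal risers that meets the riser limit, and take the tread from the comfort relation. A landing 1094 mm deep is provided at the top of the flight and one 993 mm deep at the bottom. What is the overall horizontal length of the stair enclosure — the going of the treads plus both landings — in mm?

5979 mm

⌈2655/178⌉ = 15 risers.
R = 2655 ÷ 15 = 177 mm.
From 2R + T = 632: T = 632 − 354 = 278 mm.
Going = (15 − 1) × 278 = 3892 mm.
Add landings: 3892 + 1094 + 993 = 5979 mm.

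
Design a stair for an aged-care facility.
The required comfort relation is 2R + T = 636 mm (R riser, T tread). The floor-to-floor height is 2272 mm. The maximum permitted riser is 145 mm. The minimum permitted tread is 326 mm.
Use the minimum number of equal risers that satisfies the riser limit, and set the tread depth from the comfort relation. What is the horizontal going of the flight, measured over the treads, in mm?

5280 mm

2272 / 145 = 15.67, so 16 risers are needed.
Riser R = 2272 / 16 = 142 mm, within the 145 mm limit.
From 2R + T = 636: T = 636 − 284 = 352 mm.
Going = (16 − 1) × 352 = 5280 mm.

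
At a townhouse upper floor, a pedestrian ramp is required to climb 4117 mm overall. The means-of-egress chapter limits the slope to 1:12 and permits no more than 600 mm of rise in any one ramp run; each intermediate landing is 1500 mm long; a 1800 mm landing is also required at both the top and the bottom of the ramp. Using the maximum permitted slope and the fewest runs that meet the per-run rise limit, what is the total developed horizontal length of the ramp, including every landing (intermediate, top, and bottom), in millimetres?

4117 / 600 = 6.862 → round up to 7 ramp runs. That means 6 intermediate landings.
Horizontal run for 4117 mm of rise at 1:12 is 4117 × 12 = 49404 mm.
6 intermediate landings contribute 6 × 1500 = 9000 mm.
Top and bottom landings: 2 × 1800 = 3600 mm.
Total = 49404 + 9000 + 3600 = 62004 mm.

62004 mm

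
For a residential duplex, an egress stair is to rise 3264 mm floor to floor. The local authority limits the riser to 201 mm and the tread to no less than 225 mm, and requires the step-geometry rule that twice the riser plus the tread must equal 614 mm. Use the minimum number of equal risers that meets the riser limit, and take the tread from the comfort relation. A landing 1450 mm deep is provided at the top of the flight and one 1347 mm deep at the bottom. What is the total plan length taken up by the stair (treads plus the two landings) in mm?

At most 201 each: 3264/201 = 16.24, giving 17 risers.
R = 3264 ÷ 17 = 192 mm.
T = 614 − 2·192 = 230 mm, which satisfies the 225 mm minimum.
Treads = 17 − 1 = 16; going = 16 × 230 = 3680 mm.
Add landings: 3680 + 1450 + 1347 = 6477 mm.

6477 mm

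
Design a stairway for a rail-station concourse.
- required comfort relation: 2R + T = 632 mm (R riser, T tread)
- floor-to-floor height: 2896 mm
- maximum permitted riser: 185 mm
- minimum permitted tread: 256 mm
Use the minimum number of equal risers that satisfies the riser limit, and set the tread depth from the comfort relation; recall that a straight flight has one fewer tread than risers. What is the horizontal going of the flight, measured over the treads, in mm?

⌈2896/185⌉ = 16 risers.
Each riser is 2896/16 = 181 mm (≤ 185 mm).
Tread T = 632 − 2 × 181 = 270 mm (≥ 256 mm).
Going = (16 − 1) × 270 = 4050 mm.

4050 mm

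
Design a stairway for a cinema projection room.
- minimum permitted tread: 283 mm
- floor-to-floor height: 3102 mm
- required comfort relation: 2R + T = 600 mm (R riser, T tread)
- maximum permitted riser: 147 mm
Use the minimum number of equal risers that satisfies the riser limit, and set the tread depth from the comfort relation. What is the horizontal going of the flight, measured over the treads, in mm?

At most 147 each: 3102/147 = 21.10, giving 22 risers.
Riser R = 3102 / 22 = 141 mm, within the 147 mm limit.
From 2R + T = 600: T = 600 − 282 = 318 mm.
Treads = 22 − 1 = 21; going = 21 × 318 = 6678 mm.

6678 mm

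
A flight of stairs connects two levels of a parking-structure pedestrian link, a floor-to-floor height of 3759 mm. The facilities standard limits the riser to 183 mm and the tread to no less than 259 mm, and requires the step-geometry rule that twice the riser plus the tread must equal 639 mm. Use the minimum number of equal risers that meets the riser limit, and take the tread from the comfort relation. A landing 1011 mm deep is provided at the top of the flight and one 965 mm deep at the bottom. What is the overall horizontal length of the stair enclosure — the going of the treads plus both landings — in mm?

7596 mm

3759 / 183 = 20.541 → round up to 21 risers.
R = 3759 ÷ 21 = 179 mm.
T = 639 − 2·179 = 281 mm, which satisfies the 259 mm minimum.
Going = (21 − 1) × 281 = 5620 mm.
Add landings: 5620 + 1011 + 965 = 7596 mm.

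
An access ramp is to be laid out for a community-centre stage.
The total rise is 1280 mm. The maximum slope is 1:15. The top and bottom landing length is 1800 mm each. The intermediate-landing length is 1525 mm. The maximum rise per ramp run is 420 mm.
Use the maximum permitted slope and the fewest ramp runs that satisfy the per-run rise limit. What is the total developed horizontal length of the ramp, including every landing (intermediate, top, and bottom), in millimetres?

1280 / 420 = 3.05, so 4 ramp runs are needed. That means 3 intermediate landings.
Ramp run (horizontal) at 1:15: 1280 × 15 = 19200 mm.
3 intermediate landings contribute 3 × 1525 = 4575 mm.
Top and bottom landings: 2 × 1800 = 3600 mm.
Total = 19200 + 4575 + 3600 = 27375 mm.

27375 mm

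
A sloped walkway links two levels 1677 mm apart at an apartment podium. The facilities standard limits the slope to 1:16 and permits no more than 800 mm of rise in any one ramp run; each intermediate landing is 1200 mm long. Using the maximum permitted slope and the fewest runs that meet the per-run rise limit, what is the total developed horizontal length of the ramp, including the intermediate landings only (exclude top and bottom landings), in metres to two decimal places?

29.23 m

1677 / 800 = 2.096 → round up to 3 ramp runs. That means 2 intermediate landings.
Horizontal run for 1677 mm of rise at 1:16 is 1677 × 16 = 26832 mm.
2 intermediate landings contribute 2 × 1200 = 2400 mm.
Total developed length = 26832 + 2400 = 29232 mm.
= 29.23 m.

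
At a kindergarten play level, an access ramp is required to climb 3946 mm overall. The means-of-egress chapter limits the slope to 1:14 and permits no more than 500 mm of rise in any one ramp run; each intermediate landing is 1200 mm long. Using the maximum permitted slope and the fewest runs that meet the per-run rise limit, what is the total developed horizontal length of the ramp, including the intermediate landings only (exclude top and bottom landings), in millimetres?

63644 mm

3946 / 500 = 7.892 → round up to 8 ramp runs. That means 7 intermediate landings.
Ramp run (horizontal) at 1:14: 3946 × 14 = 55244 mm.
7 intermediate landings contribute 7 × 1200 = 8400 mm.
Developed length = 55244 + 8400 = 63644 mm.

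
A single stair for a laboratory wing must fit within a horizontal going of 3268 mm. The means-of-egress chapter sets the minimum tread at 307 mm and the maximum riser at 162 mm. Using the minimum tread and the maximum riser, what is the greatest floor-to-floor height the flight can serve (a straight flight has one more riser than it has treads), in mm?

1782 mm

3268 / 307 = 10.64, so 10 treads fit.
Risers = treads + 1 = 11.
Maximum height = 11 × 162 = 1782 mm.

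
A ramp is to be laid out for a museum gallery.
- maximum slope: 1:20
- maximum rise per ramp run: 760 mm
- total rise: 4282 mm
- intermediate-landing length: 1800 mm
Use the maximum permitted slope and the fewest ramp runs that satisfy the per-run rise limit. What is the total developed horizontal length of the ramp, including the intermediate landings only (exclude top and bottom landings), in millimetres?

4282 / 760 = 5.634 → round up to 6 ramp runs. That means 5 intermediate landings.
Horizontal run for 4282 mm of rise at 1:20 is 4282 × 20 = 85640 mm.
5 intermediate landings contribute 5 × 1800 = 9000 mm.
Developed length = 85640 + 9000 = 94640 mm.

94640 mm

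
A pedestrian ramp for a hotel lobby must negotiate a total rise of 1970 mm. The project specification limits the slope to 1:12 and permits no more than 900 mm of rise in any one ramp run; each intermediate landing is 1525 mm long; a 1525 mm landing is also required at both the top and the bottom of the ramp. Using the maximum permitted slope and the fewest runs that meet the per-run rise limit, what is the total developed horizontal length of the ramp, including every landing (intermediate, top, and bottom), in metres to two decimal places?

29.74 m

⌈1970/900⌉ = 3 ramp runs. That means 2 intermediate landings.
Ramp run (horizontal) at 1:12: 1970 × 12 = 23640 mm.
2 intermediate landings contribute 2 × 1525 = 3050 mm.
Top and bottom landings: 2 × 1525 = 3050 mm.
Total = 23640 + 3050 + 3050 = 29740 mm.
= 29.74 m.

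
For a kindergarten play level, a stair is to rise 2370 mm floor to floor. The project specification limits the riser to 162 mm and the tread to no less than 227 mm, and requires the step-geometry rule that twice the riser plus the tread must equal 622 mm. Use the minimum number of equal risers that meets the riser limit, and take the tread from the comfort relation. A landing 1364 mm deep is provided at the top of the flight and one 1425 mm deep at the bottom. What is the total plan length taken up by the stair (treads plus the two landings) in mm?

7073 mm

⌈2370/162⌉ = 15 risers.
Riser R = 2370 / 15 = 158 mm, within the 162 mm limit.
Tread T = 622 − 2 × 158 = 306 mm (≥ 227 mm).
15 risers give 14 treads; going = 14 × 306 = 4284 mm.
Add landings: 4284 + 1364 + 1425 = 7073 mm.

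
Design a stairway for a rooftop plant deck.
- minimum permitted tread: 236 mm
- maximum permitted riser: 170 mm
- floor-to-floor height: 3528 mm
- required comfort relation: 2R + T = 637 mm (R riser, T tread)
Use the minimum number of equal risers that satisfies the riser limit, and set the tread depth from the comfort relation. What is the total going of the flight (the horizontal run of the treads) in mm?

6020 mm

⌈3528/170⌉ = 21 risers.
R = 3528 ÷ 21 = 168 mm.
From 2R + T = 637: T = 637 − 336 = 301 mm.
Going = (21 − 1) × 301 = 6020 mm.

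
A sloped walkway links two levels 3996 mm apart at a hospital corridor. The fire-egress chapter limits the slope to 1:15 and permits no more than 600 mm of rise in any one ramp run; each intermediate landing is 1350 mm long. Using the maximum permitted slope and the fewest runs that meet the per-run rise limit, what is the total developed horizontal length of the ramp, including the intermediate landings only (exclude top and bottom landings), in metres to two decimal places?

At most 600 each: 3996/600 = 6.66, giving 7 ramp runs. That means 6 intermediate landings.
Horizontal run for 3996 mm of rise at 1:15 is 3996 × 15 = 59940 mm.
Intermediate landings: 6 × 1350 = 8100 mm.
Developed length = 59940 + 8100 = 68040 mm.
= 68.04 m.

68.04 m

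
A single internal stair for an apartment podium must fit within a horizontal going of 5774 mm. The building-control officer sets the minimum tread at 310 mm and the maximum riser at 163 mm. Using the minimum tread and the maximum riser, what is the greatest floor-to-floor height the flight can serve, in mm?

Treads that fit: ⌊5774 / 310⌋ = 18.
Risers = treads + 1 = 19.
Maximum height = 19 × 163 = 3097 mm.

3097 mm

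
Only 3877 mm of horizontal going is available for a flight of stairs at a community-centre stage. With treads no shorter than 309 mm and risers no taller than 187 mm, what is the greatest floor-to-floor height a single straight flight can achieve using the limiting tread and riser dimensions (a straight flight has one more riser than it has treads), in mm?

3877 / 309 = 12.55, so 12 treads fit.
Risers = treads + 1 = 13.
Maximum height = 13 × 187 = 2431 mm.

2431 mm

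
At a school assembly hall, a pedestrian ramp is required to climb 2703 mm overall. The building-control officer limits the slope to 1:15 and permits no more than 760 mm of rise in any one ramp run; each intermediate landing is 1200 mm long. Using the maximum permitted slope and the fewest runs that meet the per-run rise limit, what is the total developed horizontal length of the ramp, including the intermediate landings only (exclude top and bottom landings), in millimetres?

At most 760 each: 2703/760 = 3.56, giving 4 ramp runs. That means 3 intermediate landings.
Ramp run (horizontal) at 1:15: 2703 × 15 = 40545 mm.
3 intermediate landings contribute 3 × 1200 = 3600 mm.
Developed length = 40545 + 3600 = 44145 mm.

44145 mm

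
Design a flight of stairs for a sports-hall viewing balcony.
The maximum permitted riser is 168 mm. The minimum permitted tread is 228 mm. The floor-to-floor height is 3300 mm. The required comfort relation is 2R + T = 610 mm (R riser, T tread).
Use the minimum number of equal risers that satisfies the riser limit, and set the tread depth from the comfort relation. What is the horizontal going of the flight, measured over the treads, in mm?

⌈3300/168⌉ = 20 risers.
Each riser is 3300/20 = 165 mm (≤ 168 mm).
Tread T = 610 − 2 × 165 = 280 mm (≥ 228 mm).
Going = (20 − 1) × 280 = 5320 mm.

5320 mm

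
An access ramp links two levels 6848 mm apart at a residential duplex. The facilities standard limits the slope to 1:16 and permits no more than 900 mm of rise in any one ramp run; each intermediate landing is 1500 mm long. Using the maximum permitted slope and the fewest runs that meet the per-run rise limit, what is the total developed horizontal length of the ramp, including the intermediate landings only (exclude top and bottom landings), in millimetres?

⌈6848/900⌉ = 8 ramp runs. That means 7 intermediate landings.
Horizontal run for 6848 mm of rise at 1:16 is 6848 × 16 = 109568 mm.
7 intermediate landings contribute 7 × 1500 = 10500 mm.
Total developed length = 109568 + 10500 = 120068 mm.

120068 mm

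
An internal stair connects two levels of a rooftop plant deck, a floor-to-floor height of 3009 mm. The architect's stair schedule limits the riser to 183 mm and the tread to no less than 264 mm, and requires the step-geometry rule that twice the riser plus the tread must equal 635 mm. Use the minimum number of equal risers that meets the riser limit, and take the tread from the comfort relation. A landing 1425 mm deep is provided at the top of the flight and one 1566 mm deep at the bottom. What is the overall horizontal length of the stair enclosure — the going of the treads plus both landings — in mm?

7487 mm

3009 / 183 = 16.44, so 17 risers are needed.
Riser R = 3009 / 17 = 177 mm, within the 183 mm limit.
T = 635 − 2·177 = 281 mm, which satisfies the 264 mm minimum.
Going = (17 − 1) × 281 = 4496 mm.
Add landings: 4496 + 1425 + 1566 = 7487 mm.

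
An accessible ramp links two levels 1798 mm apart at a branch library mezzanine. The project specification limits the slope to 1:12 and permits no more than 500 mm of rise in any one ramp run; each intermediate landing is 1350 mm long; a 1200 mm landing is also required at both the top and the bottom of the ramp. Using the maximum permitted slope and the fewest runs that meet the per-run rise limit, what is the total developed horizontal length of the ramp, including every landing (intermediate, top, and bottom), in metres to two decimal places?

⌈1798/500⌉ = 4 ramp runs. That means 3 intermediate landings.
Ramp run (horizontal) at 1:12: 1798 × 12 = 21576 mm.
Intermediate landings: 3 × 1350 = 4050 mm.
Top and bottom landings: 2 × 1200 = 2400 mm.
Total = 21576 + 4050 + 2400 = 28026 mm.
= 28.03 m.

28.03 m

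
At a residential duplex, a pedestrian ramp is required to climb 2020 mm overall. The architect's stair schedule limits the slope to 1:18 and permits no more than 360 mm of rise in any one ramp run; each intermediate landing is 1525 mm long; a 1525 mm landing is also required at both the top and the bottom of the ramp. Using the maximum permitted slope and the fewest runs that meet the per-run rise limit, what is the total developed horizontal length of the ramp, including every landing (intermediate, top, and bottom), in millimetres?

47035 mm

2020 / 360 = 5.61, so 6 ramp runs are needed. That means 5 intermediate landings.
Horizontal run for 2020 mm of rise at 1:18 is 2020 × 18 = 36360 mm.
5 intermediate landings contribute 5 × 1525 = 7625 mm.
Top and bottom landings: 2 × 1525 = 3050 mm.
Total = 36360 + 7625 + 3050 = 47035 mm.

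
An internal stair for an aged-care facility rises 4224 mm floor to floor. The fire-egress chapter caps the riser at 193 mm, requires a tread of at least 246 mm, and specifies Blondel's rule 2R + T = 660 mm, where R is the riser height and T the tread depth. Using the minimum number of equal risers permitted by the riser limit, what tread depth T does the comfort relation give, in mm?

⌈4224/193⌉ = 22 risers.
R = 4224 ÷ 22 = 192 mm.
T = 660 − 2·192 = 276 mm, which satisfies the 246 mm minimum.

276 mm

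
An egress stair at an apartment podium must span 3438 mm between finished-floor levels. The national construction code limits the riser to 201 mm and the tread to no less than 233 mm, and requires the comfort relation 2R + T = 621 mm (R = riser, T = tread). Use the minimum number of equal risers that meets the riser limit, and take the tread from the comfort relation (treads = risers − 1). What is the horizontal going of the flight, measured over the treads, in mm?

3438 / 201 = 17.104 → round up to 18 risers.
R = 3438 ÷ 18 = 191 mm.
Tread T = 621 − 2 × 191 = 239 mm (≥ 233 mm).
Going = (18 − 1) × 239 = 4063 mm.

4063 mm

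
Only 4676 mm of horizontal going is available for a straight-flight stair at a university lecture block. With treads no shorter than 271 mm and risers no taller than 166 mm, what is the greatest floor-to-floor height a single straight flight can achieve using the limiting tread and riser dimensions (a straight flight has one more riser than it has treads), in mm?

4676 / 271 = 17.25, so 17 treads fit.
Risers = treads + 1 = 18.
Maximum height = 18 × 166 = 2988 mm.

2988 mm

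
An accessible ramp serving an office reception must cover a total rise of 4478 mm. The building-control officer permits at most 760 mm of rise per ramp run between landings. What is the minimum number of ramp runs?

6 runs

4478 / 760 = 5.89, so 6 ramp runs are needed.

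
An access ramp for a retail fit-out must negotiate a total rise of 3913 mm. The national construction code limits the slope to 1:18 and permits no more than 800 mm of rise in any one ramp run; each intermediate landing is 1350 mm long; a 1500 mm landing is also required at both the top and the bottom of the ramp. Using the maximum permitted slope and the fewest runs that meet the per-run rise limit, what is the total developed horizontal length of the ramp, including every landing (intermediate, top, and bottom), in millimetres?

3913 / 800 = 4.891 → round up to 5 ramp runs. That means 4 intermediate landings.
Ramp run (horizontal) at 1:18: 3913 × 18 = 70434 mm.
4 intermediate landings contribute 4 × 1350 = 5400 mm.
Top and bottom landings: 2 × 1500 = 3000 mm.
Total = 70434 + 5400 + 3000 = 78834 mm.

78834 mm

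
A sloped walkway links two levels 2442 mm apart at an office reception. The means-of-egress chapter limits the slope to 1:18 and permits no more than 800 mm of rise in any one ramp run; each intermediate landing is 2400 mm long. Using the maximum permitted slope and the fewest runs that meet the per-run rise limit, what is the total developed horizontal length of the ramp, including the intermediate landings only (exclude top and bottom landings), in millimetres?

51156 mm

2442 / 800 = 3.053 → round up to 4 ramp runs. That means 3 intermediate landings.
Horizontal run for 2442 mm of rise at 1:18 is 2442 × 18 = 43956 mm.
3 intermediate landings contribute 3 × 2400 = 7200 mm.
Total developed length = 43956 + 7200 = 51156 mm.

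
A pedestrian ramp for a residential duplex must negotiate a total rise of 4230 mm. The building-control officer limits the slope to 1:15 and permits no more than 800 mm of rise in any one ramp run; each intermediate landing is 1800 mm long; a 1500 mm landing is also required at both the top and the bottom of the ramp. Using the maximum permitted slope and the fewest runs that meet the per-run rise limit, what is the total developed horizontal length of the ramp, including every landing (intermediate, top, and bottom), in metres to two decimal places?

75.45 m

⌈4230/800⌉ = 6 ramp runs. That means 5 intermediate landings.
Horizontal run for 4230 mm of rise at 1:15 is 4230 × 15 = 63450 mm.
5 intermediate landings contribute 5 × 1800 = 9000 mm.
Top and bottom landings: 2 × 1500 = 3000 mm.
Total = 63450 + 9000 + 3000 = 75450 mm.
= 75.45 m.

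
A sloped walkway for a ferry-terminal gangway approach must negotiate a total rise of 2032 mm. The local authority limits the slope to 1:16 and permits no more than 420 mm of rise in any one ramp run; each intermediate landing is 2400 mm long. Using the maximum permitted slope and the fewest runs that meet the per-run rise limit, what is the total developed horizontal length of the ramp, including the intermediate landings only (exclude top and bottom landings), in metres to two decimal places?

42.11 m

At most 420 each: 2032/420 = 4.84, giving 5 ramp runs. That means 4 intermediate landings.
Ramp run (horizontal) at 1:16: 2032 × 16 = 32512 mm.
4 intermediate landings contribute 4 × 2400 = 9600 mm.
Developed length = 32512 + 9600 = 42112 mm.
= 42.11 m.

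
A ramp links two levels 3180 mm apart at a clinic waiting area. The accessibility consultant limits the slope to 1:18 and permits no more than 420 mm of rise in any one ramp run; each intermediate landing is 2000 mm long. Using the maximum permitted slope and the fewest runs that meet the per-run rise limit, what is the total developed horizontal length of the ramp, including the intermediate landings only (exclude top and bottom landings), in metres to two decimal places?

71.24 m

3180 / 420 = 7.57, so 8 ramp runs are needed. That means 7 intermediate landings.
Ramp run (horizontal) at 1:18: 3180 × 18 = 57240 mm.
7 intermediate landings contribute 7 × 2000 = 14000 mm.
Developed length = 57240 + 14000 = 71240 mm.
= 71.24 m.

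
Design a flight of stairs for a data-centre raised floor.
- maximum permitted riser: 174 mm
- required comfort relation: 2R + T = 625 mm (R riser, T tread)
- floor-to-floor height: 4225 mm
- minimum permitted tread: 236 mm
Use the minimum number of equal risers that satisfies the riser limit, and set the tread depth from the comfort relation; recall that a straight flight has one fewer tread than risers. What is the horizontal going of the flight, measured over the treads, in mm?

⌈4225/174⌉ = 25 risers.
R = 4225 ÷ 25 = 169 mm.
T = 625 − 2·169 = 287 mm, which satisfies the 236 mm minimum.
25 risers give 24 treads; going = 24 × 287 = 6888 mm.

6888 mm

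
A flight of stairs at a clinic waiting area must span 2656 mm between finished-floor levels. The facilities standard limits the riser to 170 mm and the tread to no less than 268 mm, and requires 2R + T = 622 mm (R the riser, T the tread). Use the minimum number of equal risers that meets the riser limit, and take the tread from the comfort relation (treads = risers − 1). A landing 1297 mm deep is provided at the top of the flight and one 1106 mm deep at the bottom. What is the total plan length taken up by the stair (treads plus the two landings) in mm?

At most 170 each: 2656/170 = 15.62, giving 16 risers.
Each riser is 2656/16 = 166 mm (≤ 170 mm).
Tread T = 622 − 2 × 166 = 290 mm (≥ 268 mm).
Going = (16 − 1) × 290 = 4350 mm.
Enclosure = 4350 + 1297 + 1106 = 6753 mm.

6753 mm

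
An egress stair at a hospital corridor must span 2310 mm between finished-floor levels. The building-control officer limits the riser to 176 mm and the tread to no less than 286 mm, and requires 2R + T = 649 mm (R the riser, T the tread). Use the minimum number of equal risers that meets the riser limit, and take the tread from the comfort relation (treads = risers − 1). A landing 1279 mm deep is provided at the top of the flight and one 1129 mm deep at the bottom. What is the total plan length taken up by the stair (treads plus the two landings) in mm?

At most 176 each: 2310/176 = 13.12, giving 14 risers.
Each riser is 2310/14 = 165 mm (≤ 176 mm).
T = 649 − 2·165 = 319 mm, which satisfies the 286 mm minimum.
14 risers give 13 treads; going = 13 × 319 = 4147 mm.
Add landings: 4147 + 1279 + 1129 = 6555 mm.

6555 mm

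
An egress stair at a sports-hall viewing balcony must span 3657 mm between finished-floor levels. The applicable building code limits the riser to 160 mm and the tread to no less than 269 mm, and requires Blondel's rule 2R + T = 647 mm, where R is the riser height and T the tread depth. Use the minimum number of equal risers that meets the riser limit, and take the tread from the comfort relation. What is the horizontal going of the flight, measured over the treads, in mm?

7238 mm

3657 / 160 = 22.86, so 23 risers are needed.
R = 3657 ÷ 23 = 159 mm.
T = 647 − 2·159 = 329 mm, which satisfies the 269 mm minimum.
Going = (23 − 1) × 329 = 7238 mm.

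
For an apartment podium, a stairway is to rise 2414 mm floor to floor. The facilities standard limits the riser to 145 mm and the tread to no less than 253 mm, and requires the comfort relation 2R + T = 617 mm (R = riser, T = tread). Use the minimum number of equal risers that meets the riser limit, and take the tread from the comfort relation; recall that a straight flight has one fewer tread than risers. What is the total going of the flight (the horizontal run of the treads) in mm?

5328 mm

2414 / 145 = 16.648 → round up to 17 risers.
Riser R = 2414 / 17 = 142 mm, within the 145 mm limit.
From 2R + T = 617: T = 617 − 284 = 333 mm.
Going = (17 − 1) × 333 = 5328 mm.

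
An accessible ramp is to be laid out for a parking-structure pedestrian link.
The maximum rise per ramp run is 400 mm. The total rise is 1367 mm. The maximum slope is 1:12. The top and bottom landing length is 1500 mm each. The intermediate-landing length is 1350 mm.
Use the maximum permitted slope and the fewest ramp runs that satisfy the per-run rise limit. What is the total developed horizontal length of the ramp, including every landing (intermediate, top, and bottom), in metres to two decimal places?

At most 400 each: 1367/400 = 3.42, giving 4 ramp runs. That means 3 intermediate landings.
Horizontal run for 1367 mm of rise at 1:12 is 1367 × 12 = 16404 mm.
Intermediate landings: 3 × 1350 = 4050 mm.
Top and bottom landings: 2 × 1500 = 3000 mm.
Total = 16404 + 4050 + 3000 = 23454 mm.
= 23.45 m.

23.45 m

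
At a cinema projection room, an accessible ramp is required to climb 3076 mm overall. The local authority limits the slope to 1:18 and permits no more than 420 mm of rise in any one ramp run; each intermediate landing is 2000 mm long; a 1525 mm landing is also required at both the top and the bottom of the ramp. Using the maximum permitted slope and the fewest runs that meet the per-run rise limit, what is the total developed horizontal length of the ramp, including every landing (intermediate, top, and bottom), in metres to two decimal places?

⌈3076/420⌉ = 8 ramp runs. That means 7 intermediate landings.
Horizontal run for 3076 mm of rise at 1:18 is 3076 × 18 = 55368 mm.
Intermediate landings: 7 × 2000 = 14000 mm.
Top and bottom landings: 2 × 1525 = 3050 mm.
Total = 55368 + 14000 + 3050 = 72418 mm.
= 72.42 m.

72.42 m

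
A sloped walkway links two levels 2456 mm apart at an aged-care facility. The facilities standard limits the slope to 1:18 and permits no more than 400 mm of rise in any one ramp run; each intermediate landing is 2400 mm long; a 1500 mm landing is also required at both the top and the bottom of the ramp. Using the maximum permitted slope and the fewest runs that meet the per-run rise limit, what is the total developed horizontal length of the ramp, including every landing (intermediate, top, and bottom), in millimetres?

At most 400 each: 2456/400 = 6.14, giving 7 ramp runs. That means 6 intermediate landings.
Horizontal run for 2456 mm of rise at 1:18 is 2456 × 18 = 44208 mm.
6 intermediate landings contribute 6 × 2400 = 14400 mm.
Top and bottom landings: 2 × 1500 = 3000 mm.
Total = 44208 + 14400 + 3000 = 61608 mm.

61608 mm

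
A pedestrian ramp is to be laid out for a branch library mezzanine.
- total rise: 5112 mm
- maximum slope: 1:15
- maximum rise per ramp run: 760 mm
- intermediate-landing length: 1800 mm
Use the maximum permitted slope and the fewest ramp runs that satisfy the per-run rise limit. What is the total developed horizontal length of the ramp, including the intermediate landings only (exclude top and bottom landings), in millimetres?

87480 mm

5112 / 760 = 6.73, so 7 ramp runs are needed. That means 6 intermediate landings.
Horizontal run for 5112 mm of rise at 1:15 is 5112 × 15 = 76680 mm.
Intermediate landings: 6 × 1800 = 10800 mm.
Developed length = 76680 + 10800 = 87480 mm.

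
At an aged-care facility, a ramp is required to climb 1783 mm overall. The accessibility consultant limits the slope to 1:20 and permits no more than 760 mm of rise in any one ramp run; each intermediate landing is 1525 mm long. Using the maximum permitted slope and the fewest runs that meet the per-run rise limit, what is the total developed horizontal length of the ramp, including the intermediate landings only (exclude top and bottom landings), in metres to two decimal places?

⌈1783/760⌉ = 3 ramp runs. That means 2 intermediate landings.
Ramp run (horizontal) at 1:20: 1783 × 20 = 35660 mm.
2 intermediate landings contribute 2 × 1525 = 3050 mm.
Developed length = 35660 + 3050 = 38710 mm.
= 38.71 m.

38.71 m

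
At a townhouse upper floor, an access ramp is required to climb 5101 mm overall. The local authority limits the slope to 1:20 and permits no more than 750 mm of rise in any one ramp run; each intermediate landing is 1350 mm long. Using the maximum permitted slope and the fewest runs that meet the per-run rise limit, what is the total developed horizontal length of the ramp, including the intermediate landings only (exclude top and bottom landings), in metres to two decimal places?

At most 750 each: 5101/750 = 6.80, giving 7 ramp runs. That means 6 intermediate landings.
Horizontal run for 5101 mm of rise at 1:20 is 5101 × 20 = 102020 mm.
Intermediate landings: 6 × 1350 = 8100 mm.
Developed length = 102020 + 8100 = 110120 mm.
= 110.12 m.

110.12 m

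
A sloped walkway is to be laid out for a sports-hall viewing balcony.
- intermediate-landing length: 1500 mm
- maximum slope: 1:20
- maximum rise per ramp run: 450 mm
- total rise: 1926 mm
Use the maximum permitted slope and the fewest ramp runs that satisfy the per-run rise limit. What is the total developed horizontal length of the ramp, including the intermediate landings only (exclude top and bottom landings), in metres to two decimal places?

44.52 m

⌈1926/450⌉ = 5 ramp runs. That means 4 intermediate landings.
Ramp run (horizontal) at 1:20: 1926 × 20 = 38520 mm.
Intermediate landings: 4 × 1500 = 6000 mm.
Total developed length = 38520 + 6000 = 44520 mm.
= 44.52 m.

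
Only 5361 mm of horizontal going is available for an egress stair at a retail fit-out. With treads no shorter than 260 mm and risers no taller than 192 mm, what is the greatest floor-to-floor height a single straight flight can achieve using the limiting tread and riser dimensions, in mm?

Treads that fit: ⌊5361 / 260⌋ = 20.
Risers = treads + 1 = 21.
Maximum height = 21 × 192 = 4032 mm.

4032 mm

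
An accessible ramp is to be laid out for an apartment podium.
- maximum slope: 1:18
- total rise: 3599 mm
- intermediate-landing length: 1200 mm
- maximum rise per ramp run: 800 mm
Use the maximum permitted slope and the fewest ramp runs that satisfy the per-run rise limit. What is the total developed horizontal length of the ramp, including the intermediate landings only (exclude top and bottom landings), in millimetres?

⌈3599/800⌉ = 5 ramp runs. That means 4 intermediate landings.
Horizontal run for 3599 mm of rise at 1:18 is 3599 × 18 = 64782 mm.
Intermediate landings: 4 × 1200 = 4800 mm.
Developed length = 64782 + 4800 = 69582 mm.

69582 mm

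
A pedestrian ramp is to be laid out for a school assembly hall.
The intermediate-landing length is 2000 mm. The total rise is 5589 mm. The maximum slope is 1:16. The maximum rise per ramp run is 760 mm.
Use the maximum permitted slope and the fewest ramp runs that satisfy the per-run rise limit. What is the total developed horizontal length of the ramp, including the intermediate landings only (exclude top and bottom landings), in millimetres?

5589 / 760 = 7.35, so 8 ramp runs are needed. That means 7 intermediate landings.
Ramp run (horizontal) at 1:16: 5589 × 16 = 89424 mm.
Intermediate landings: 7 × 2000 = 14000 mm.
Developed length = 89424 + 14000 = 103424 mm.

103424 mm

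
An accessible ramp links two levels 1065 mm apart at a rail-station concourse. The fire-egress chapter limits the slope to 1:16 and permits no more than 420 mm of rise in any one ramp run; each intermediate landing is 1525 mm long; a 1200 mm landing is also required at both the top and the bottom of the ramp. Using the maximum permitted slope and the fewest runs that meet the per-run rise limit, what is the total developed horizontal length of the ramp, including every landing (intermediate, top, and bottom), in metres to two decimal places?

22.49 m

At most 420 each: 1065/420 = 2.54, giving 3 ramp runs. That means 2 intermediate landings.
Horizontal run for 1065 mm of rise at 1:16 is 1065 × 16 = 17040 mm.
Intermediate landings: 2 × 1525 = 3050 mm.
Top and bottom landings: 2 × 1200 = 2400 mm.
Total = 17040 + 3050 + 2400 = 22490 mm.
= 22.49 m.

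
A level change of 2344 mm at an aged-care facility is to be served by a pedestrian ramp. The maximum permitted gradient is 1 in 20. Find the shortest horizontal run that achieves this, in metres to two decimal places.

46.88 m

Run = rise × 20 = 2344 × 20 = 46880 mm.
46880 mm = 46.88 m.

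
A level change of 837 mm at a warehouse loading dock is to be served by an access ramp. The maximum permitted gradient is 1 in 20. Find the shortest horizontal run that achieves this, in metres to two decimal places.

Run = rise × 20 = 837 × 20 = 16740 mm.
16740 mm = 16.74 m.

16.74 m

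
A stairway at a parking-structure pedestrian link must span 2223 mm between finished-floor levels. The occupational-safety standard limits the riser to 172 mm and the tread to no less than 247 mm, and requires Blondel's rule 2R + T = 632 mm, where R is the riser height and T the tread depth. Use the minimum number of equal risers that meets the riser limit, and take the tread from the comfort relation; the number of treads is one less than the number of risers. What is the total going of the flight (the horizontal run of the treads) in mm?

3480 mm

2223 / 172 = 12.924 → round up to 13 risers.
Riser R = 2223 / 13 = 171 mm, within the 172 mm limit.
Tread T = 632 − 2 × 171 = 290 mm (≥ 247 mm).
13 risers give 12 treads; going = 12 × 290 = 3480 mm.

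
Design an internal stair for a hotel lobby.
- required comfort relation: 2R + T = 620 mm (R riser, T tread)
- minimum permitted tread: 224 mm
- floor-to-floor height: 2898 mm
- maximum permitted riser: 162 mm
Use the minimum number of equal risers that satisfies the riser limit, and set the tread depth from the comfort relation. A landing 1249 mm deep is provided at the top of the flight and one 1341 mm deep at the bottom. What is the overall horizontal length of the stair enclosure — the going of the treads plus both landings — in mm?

⌈2898/162⌉ = 18 risers.
Each riser is 2898/18 = 161 mm (≤ 162 mm).
Tread T = 620 − 2 × 161 = 298 mm (≥ 224 mm).
Going = (18 − 1) × 298 = 5066 mm.
Add landings: 5066 + 1249 + 1341 = 7656 mm.

7656 mm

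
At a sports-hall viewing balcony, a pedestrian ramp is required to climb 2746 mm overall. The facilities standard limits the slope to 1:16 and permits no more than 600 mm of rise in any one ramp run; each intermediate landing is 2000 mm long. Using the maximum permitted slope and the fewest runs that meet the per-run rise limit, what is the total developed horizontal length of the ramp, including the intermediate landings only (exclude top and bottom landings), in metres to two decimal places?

51.94 m

2746 / 600 = 4.58, so 5 ramp runs are needed. That means 4 intermediate landings.
Horizontal run for 2746 mm of rise at 1:16 is 2746 × 16 = 43936 mm.
4 intermediate landings contribute 4 × 2000 = 8000 mm.
Total developed length = 43936 + 8000 = 51936 mm.
= 51.94 m.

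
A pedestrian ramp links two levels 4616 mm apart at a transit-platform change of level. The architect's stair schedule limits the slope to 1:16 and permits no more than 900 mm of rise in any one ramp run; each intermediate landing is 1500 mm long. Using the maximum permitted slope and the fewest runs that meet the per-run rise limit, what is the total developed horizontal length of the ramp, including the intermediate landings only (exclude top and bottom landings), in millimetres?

⌈4616/900⌉ = 6 ramp runs. That means 5 intermediate landings.
Ramp run (horizontal) at 1:16: 4616 × 16 = 73856 mm.
Intermediate landings: 5 × 1500 = 7500 mm.
Total developed length = 73856 + 7500 = 81356 mm.

81356 mm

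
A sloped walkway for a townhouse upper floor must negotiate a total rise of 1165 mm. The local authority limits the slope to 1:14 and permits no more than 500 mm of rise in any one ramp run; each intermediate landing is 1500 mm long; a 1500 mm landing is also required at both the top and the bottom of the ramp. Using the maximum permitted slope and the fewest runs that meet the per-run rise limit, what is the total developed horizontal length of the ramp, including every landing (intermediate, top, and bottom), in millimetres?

22310 mm

⌈1165/500⌉ = 3 ramp runs. That means 2 intermediate landings.
Horizontal run for 1165 mm of rise at 1:14 is 1165 × 14 = 16310 mm.
Intermediate landings: 2 × 1500 = 3000 mm.
Top and bottom landings: 2 × 1500 = 3000 mm.
Total = 16310 + 3000 + 3000 = 22310 mm.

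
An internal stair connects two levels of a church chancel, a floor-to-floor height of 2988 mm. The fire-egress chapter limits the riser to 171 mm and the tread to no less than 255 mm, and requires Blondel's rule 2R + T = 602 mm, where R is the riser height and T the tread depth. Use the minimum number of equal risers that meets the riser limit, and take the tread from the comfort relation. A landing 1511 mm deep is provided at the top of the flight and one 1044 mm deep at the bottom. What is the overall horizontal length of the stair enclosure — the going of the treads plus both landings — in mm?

7145 mm

At most 171 each: 2988/171 = 17.47, giving 18 risers.
Each riser is 2988/18 = 166 mm (≤ 171 mm).
Tread T = 602 − 2 × 166 = 270 mm (≥ 255 mm).
18 risers give 17 treads; going = 17 × 270 = 4590 mm.
Add landings: 4590 + 1511 + 1044 = 7145 mm.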